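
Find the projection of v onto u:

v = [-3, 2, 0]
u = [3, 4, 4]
proj_u(v) = [-3/41, -4/41, -4/41]

v·u = (-3)(3) + (2)(4) + (0)(4) = -1
u·u = (3)² + (4)² + (4)² = 41
proj_u(v) = (v·u / u·u) × u = (-1/41) × u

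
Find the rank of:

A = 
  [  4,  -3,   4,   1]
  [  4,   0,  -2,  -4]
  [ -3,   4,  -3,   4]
Row reduce:
R2 → R2 - (1)·R1
R3 → R3 + (3/4)·R1
R3 → R3 - (7/12)·R2
REF = 
  [   4,   -3,    4,    1]
  [   0,    3,   -6,   -5]
  [   0,    0,  7/2, 23/3]
Pivot columns: 1, 2, 3 → 3 pivots.

rank(A) = 3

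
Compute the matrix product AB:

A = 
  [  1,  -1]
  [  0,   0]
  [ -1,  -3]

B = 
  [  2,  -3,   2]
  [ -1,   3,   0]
A is 3×2 and B is 2×3, so AB is 3×3. Each entry is (row of A)·(column of B):
AB[1,1] = (1)(2) + (-1)(-1) = 3
AB[1,2] = (1)(-3) + (-1)(3) = -6
AB[1,3] = (1)(2) + (-1)(0) = 2
AB[2,1] = (0)(2) + (0)(-1) = 0
AB[2,2] = (0)(-3) + (0)(3) = 0
AB[2,3] = (0)(2) + (0)(0) = 0
AB[3,1] = (-1)(2) + (-3)(-1) = 1
AB[3,2] = (-1)(-3) + (-3)(3) = -6
AB[3,3] = (-1)(2) + (-3)(0) = -2

AB = 
  [  3,  -6,   2]
  [  0,   0,   0]
  [  1,  -6,  -2]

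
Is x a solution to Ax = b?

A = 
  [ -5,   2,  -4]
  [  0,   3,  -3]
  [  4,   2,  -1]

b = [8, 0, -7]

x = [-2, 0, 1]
No

Ax = [6, -3, -9] ≠ b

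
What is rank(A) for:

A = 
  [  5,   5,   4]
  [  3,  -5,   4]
Row reduce:
R2 → R2 - (3/5)·R1
REF = 
  [  5,   5,   4]
  [  0,  -8, 8/5]
Pivot columns: 1, 2 → 2 pivots.

rank(A) = 2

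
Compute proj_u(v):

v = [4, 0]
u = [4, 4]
proj_u(v) = [2, 2]

v·u = (4)(4) + (0)(4) = 16
u·u = (4)² + (4)² = 32
proj_u(v) = (v·u / u·u) × u = (16/32) × u = (1/2) × u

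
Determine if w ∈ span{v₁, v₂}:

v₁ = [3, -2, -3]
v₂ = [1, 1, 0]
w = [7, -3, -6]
Yes

Form the augmented matrix and row-reduce:
[v₁|v₂|w] = 
  [  3,   1,   7]
  [ -2,   1,  -3]
  [ -3,   0,  -6]
R2 → R2 + (2/3)·R1
R3 → R3 + (1)·R1
R3 → R3 - (3/5)·R2
REF = 
  [  3,   1,   7]
  [  0, 5/3, 5/3]
  [  0,   0,   0]

No row of the form [0 0 | nonzero], so the system is consistent. Back-substitution gives c₁ = 2, c₂ = 1: w = (2)·v₁ + (1)·v₂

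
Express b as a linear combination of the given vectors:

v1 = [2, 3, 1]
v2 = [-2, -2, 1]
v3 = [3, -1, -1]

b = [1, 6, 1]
c1 = 1, c2 = -1, c3 = -1

b = 1·v1 + -1·v2 + -1·v3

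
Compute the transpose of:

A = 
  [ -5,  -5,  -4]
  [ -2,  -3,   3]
Aᵀ = 
  [ -5,  -2]
  [ -5,  -3]
  [ -4,   3]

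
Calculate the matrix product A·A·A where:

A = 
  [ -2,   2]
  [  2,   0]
A^3 = 
  [-24,  16]
  [ 16,  -8]

A² = A·A:
A²[1,1] = (-2)(-2) + (2)(2) = 8
A²[1,2] = (-2)(2) + (2)(0) = -4
A²[2,1] = (2)(-2) + (0)(2) = -4
A²[2,2] = (2)(2) + (0)(0) = 4
A² = 
  [  8,  -4]
  [ -4,   4]

A^3 = A^2·A:
A^3[1,1] = (8)(-2) + (-4)(2) = -24
A^3[1,2] = (8)(2) + (-4)(0) = 16
A^3[2,1] = (-4)(-2) + (4)(2) = 16
A^3[2,2] = (-4)(2) + (4)(0) = -8
A^3 = 
  [-24,  16]
  [ 16,  -8]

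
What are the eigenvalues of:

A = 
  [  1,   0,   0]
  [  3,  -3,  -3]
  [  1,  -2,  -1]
λ = 1, -2 + √7, -2 - √7  (≈ 1, 0.6458, -4.646)

Characteristic polynomial: det(λI - A) = λ³ + 3λ² - 7λ + 3
Testing integer divisors of the constant term: p(1) = 0, so (λ - 1) is a factor:
p(λ) = (λ - 1)(λ² + 4λ - 3)
λ² + 4λ - 3 = 0  ⇒  λ = (-4 ± √((4)² - 4·(-3)))/2 = (-4 ± √(28))/2
  = -2 + √7,  -2 - √7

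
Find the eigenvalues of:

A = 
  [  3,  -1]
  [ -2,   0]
λ = (3 + √17)/2, (3 - √17)/2  (≈ 3.562, -0.5616)

tr(A) = 3, det(A) = -2
Characteristic polynomial: λ² - tr(A)λ + det(A) = λ² - 3λ - 2
λ² - 3λ - 2 = 0  ⇒  λ = (3 ± √((-3)² - 4·(-2)))/2 = (3 ± √(17))/2
  = (3 + √17)/2,  (3 - √17)/2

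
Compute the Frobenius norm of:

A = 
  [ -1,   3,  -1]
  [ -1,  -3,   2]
||A||_F = 5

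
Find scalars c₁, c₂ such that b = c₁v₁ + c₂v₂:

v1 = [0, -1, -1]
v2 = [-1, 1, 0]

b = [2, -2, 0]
c1 = 0, c2 = -2

b = 0·v1 + -2·v2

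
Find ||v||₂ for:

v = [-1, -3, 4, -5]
7.141

||v||₂ = √((-1)² + (-3)² + (4)² + (-5)²) = √51 = 7.141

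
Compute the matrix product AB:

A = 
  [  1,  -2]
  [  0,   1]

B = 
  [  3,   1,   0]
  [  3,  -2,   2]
A is 2×2 and B is 2×3, so AB is 2×3. Each entry is (row of A)·(column of B):
AB[1,1] = (1)(3) + (-2)(3) = -3
AB[1,2] = (1)(1) + (-2)(-2) = 5
AB[1,3] = (1)(0) + (-2)(2) = -4
AB[2,1] = (0)(3) + (1)(3) = 3
AB[2,2] = (0)(1) + (1)(-2) = -2
AB[2,3] = (0)(0) + (1)(2) = 2

AB = 
  [ -3,   5,  -4]
  [  3,  -2,   2]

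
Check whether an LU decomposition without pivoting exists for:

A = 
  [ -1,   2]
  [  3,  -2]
Yes.
A[1,1] = -1 ≠ 0, so Gaussian elimination proceeds without a row swap: multiplier ℓ₂₁ = (3)/(-1) = -3, and U[2,2] = -2 - (-3)(2) = 4.
L = 
  [  1,   0]
  [ -3,   1]
U = 
  [ -1,   2]
  [  0,   4]
Check row 2 of LU: [(-3)(-1), (-3)(2) + 4] = [3, -2] = row 2 of A ✓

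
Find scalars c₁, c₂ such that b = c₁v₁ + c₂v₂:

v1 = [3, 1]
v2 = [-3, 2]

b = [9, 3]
c1 = 3, c2 = 0

b = 3·v1 + 0·v2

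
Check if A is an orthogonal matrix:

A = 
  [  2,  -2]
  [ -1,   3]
No

AᵀA = 
  [  5,  -7]
  [ -7,  13]
≠ I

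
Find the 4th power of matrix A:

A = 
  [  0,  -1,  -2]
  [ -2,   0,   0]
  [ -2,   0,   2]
A² = A·A:
A²[1,1] = (0)(0) + (-1)(-2) + (-2)(-2) = 6
A²[1,2] = (0)(-1) + (-1)(0) + (-2)(0) = 0
A²[1,3] = (0)(-2) + (-1)(0) + (-2)(2) = -4
A²[2,1] = (-2)(0) + (0)(-2) + (0)(-2) = 0
A²[2,2] = (-2)(-1) + (0)(0) + (0)(0) = 2
A²[2,3] = (-2)(-2) + (0)(0) + (0)(2) = 4
A²[3,1] = (-2)(0) + (0)(-2) + (2)(-2) = -4
A²[3,2] = (-2)(-1) + (0)(0) + (2)(0) = 2
A²[3,3] = (-2)(-2) + (0)(0) + (2)(2) = 8
A² = 
  [  6,   0,  -4]
  [  0,   2,   4]
  [ -4,   2,   8]

A^3 = A^2·A:
A^3[1,1] = (6)(0) + (0)(-2) + (-4)(-2) = 8
A^3[1,2] = (6)(-1) + (0)(0) + (-4)(0) = -6
A^3[1,3] = (6)(-2) + (0)(0) + (-4)(2) = -20
A^3[2,1] = (0)(0) + (2)(-2) + (4)(-2) = -12
A^3[2,2] = (0)(-1) + (2)(0) + (4)(0) = 0
A^3[2,3] = (0)(-2) + (2)(0) + (4)(2) = 8
A^3[3,1] = (-4)(0) + (2)(-2) + (8)(-2) = -20
A^3[3,2] = (-4)(-1) + (2)(0) + (8)(0) = 4
A^3[3,3] = (-4)(-2) + (2)(0) + (8)(2) = 24
A^3 = 
  [  8,  -6, -20]
  [-12,   0,   8]
  [-20,   4,  24]

A^4 = A^3·A:
A^4[1,1] = (8)(0) + (-6)(-2) + (-20)(-2) = 52
A^4[1,2] = (8)(-1) + (-6)(0) + (-20)(0) = -8
A^4[1,3] = (8)(-2) + (-6)(0) + (-20)(2) = -56
A^4[2,1] = (-12)(0) + (0)(-2) + (8)(-2) = -16
A^4[2,2] = (-12)(-1) + (0)(0) + (8)(0) = 12
A^4[2,3] = (-12)(-2) + (0)(0) + (8)(2) = 40
A^4[3,1] = (-20)(0) + (4)(-2) + (24)(-2) = -56
A^4[3,2] = (-20)(-1) + (4)(0) + (24)(0) = 20
A^4[3,3] = (-20)(-2) + (4)(0) + (24)(2) = 88
A^4 = 
  [ 52,  -8, -56]
  [-16,  12,  40]
  [-56,  20,  88]

Therefore
A^4 = 
  [ 52,  -8, -56]
  [-16,  12,  40]
  [-56,  20,  88]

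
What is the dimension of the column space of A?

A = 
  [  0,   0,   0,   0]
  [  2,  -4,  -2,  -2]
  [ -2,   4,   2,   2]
dim(Col(A)) = 1

Row reduce:
Swap R1 ↔ R2
R3 → R3 + (1)·R1
REF = 
  [  2,  -4,  -2,  -2]
  [  0,   0,   0,   0]
  [  0,   0,   0,   0]
Pivot columns: 1 → 1 pivot.
dim(Col(A)) = number of pivot columns = 1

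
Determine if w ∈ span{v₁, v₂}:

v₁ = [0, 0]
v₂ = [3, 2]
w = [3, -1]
No

Form the augmented matrix and row-reduce:
[v₁|v₂|w] = 
  [  0,   3,   3]
  [  0,   2,  -1]
R2 → R2 - (2/3)·R1
REF = 
  [  0,   3,   3]
  [  0,   0,  -3]

Row 2 reads [0 0 | -3], i.e. 0 = -3, so the system is inconsistent and w ∉ span{v₁, v₂}.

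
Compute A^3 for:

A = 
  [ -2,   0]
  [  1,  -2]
A² = A·A:
A²[1,1] = (-2)(-2) + (0)(1) = 4
A²[1,2] = (-2)(0) + (0)(-2) = 0
A²[2,1] = (1)(-2) + (-2)(1) = -4
A²[2,2] = (1)(0) + (-2)(-2) = 4
A² = 
  [  4,   0]
  [ -4,   4]

A^3 = A^2·A:
A^3[1,1] = (4)(-2) + (0)(1) = -8
A^3[1,2] = (4)(0) + (0)(-2) = 0
A^3[2,1] = (-4)(-2) + (4)(1) = 12
A^3[2,2] = (-4)(0) + (4)(-2) = -8
A^3 = 
  [ -8,   0]
  [ 12,  -8]

Therefore
A^3 = 
  [ -8,   0]
  [ 12,  -8]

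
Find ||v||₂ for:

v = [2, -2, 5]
5.745

||v||₂ = √((2)² + (-2)² + (5)²) = √33 = 5.745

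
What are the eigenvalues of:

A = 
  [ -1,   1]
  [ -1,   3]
λ = 1 + √3, 1 - √3  (≈ 2.732, -0.7321)

tr(A) = 2, det(A) = -2
Characteristic polynomial: λ² - tr(A)λ + det(A) = λ² - 2λ - 2
λ² - 2λ - 2 = 0  ⇒  λ = (2 ± √((-2)² - 4·(-2)))/2 = (2 ± √(12))/2
  = 1 + √3,  1 - √3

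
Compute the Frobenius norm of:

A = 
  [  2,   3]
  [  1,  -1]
||A||_F = 3.873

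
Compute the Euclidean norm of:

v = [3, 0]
3

||v||₂ = √((3)² + (0)²) = √9 = 3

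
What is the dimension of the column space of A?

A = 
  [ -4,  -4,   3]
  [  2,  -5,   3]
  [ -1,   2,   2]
dim(Col(A)) = 3

Row reduce:
R2 → R2 + (1/2)·R1
R3 → R3 - (1/4)·R1
R3 → R3 + (3/7)·R2
REF = 
  [   -4,    -4,     3]
  [    0,    -7,   9/2]
  [    0,     0, 89/28]
Pivot columns: 1, 2, 3 → 3 pivots.
dim(Col(A)) = number of pivot columns = 3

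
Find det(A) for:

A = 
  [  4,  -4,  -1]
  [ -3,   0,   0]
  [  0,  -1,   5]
-63

Cofactor expansion along row 1:
det(A) = (4)·((0)(5) - (0)(-1)) - (-4)·((-3)(5) - (0)(0)) + (-1)·((-3)(-1) - (0)(0))
  = (4)(0) - (-4)(-15) + (-1)(3)
  = -63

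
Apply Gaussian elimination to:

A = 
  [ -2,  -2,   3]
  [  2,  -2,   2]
Row operations:
R2 → R2 + (1)·R1

Resulting echelon form:
REF = 
  [ -2,  -2,   3]
  [  0,  -4,   5]

Rank = 2 (number of non-zero pivot rows).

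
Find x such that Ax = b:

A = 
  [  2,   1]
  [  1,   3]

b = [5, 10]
Row reduce the augmented matrix [A|b]:
R2 → R2 - (1/2)·R1
REF = 
  [   2,    1,    5]
  [   0,  5/2, 15/2]

Back-substitution:
x₂ = (15/2) / (5/2) = 3
x₁ = (5 - (1)(3)) / 2 = 1

x = [1, 3]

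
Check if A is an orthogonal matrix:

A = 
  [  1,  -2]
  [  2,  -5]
No

AᵀA = 
  [  5, -12]
  [-12,  29]
≠ I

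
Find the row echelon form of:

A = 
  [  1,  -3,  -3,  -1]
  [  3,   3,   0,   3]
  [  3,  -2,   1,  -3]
Row operations:
R2 → R2 - (3)·R1
R3 → R3 - (3)·R1
R3 → R3 - (7/12)·R2

Resulting echelon form:
REF = 
  [   1,   -3,   -3,   -1]
  [   0,   12,    9,    6]
  [   0,    0, 19/4, -7/2]

Rank = 3 (number of non-zero pivot rows).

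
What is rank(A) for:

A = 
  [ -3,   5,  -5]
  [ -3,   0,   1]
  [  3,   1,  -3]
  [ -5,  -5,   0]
rank(A) = 3

Row reduce:
R2 → R2 - (1)·R1
R3 → R3 + (1)·R1
R4 → R4 - (5/3)·R1
R3 → R3 + (6/5)·R2
R4 → R4 - (8/3)·R2
R4 → R4 - (115/12)·R3
REF = 
  [  -3,    5,   -5]
  [   0,   -5,    6]
  [   0,    0, -4/5]
  [   0,    0,    0]
Pivot columns: 1, 2, 3 → 3 pivots.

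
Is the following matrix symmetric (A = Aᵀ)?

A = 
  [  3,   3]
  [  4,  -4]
No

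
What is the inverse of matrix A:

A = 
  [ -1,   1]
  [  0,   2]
det(A) = (-1)(2) - (1)(0) = -2
For a 2×2 matrix, A⁻¹ = (1/det(A)) · [[d, -b], [-c, a]]
    = (-1/2) · [[2, -1], [0, -1]]

A⁻¹ = 
  [ -1, 1/2]
  [  0, 1/2]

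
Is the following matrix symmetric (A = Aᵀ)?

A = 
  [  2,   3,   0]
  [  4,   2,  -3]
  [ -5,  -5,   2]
No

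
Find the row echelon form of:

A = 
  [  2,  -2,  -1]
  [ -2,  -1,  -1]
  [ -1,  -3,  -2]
Row operations:
R2 → R2 + (1)·R1
R3 → R3 + (1/2)·R1
R3 → R3 - (4/3)·R2

Resulting echelon form:
REF = 
  [  2,  -2,  -1]
  [  0,  -3,  -2]
  [  0,   0, 1/6]

Rank = 3 (number of non-zero pivot rows).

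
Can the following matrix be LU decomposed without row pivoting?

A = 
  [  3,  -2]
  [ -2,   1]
Yes.
A[1,1] = 3 ≠ 0, so Gaussian elimination proceeds without a row swap: multiplier ℓ₂₁ = (-2)/(3) = -2/3, and U[2,2] = 1 - (-2/3)(-2) = -1/3.
L = 
  [   1,    0]
  [-2/3,    1]
U = 
  [   3,   -2]
  [   0, -1/3]
Check row 2 of LU: [(-2/3)(3), (-2/3)(-2) + (-1/3)] = [-2, 1] = row 2 of A ✓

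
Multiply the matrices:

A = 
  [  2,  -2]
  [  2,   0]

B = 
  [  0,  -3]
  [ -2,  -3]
AB = 
  [  4,   0]
  [  0,  -6]

A is 2×2 and B is 2×2, so AB is 2×2. Each entry is (row of A)·(column of B):
AB[1,1] = (2)(0) + (-2)(-2) = 4
AB[1,2] = (2)(-3) + (-2)(-3) = 0
AB[2,1] = (2)(0) + (0)(-2) = 0
AB[2,2] = (2)(-3) + (0)(-3) = -6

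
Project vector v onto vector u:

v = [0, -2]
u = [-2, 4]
v·u = (0)(-2) + (-2)(4) = -8
u·u = (-2)² + (4)² = 20
proj_u(v) = (v·u / u·u) × u = (-8/20) × u = (-2/5) × u

proj_u(v) = [4/5, -8/5]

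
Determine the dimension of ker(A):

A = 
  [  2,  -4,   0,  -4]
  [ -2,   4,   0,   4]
nullity(A) = 3

Row reduce:
R2 → R2 + (1)·R1
REF = 
  [  2,  -4,   0,  -4]
  [  0,   0,   0,   0]
Pivot columns: 1 → 1 pivot.
rank(A) = 1, so nullity(A) = 4 - 1 = 3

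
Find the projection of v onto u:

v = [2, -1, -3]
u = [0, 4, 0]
proj_u(v) = [0, -1, 0]

v·u = (2)(0) + (-1)(4) + (-3)(0) = -4
u·u = (0)² + (4)² + (0)² = 16
proj_u(v) = (v·u / u·u) × u = (-4/16) × u = (-1/4) × u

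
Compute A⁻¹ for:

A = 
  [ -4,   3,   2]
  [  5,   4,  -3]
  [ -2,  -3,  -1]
det(A) = (-4)·((4)(-1) - (-3)(-3)) - (3)·((5)(-1) - (-3)(-2)) + (2)·((5)(-3) - (4)(-2))
  = (-4)(-13) - (3)(-11) + (2)(-7)
  = 71
det(A) = 71 ≠ 0, so A is invertible.

Cofactors Cᵢⱼ = (-1)ⁱ⁺ʲ·Mᵢⱼ:
C = 
  [-13,  11,  -7]
  [ -3,   8, -18]
  [-17,  -2, -31]

adj(A) = Cᵀ:
adj(A) = 
  [-13,  -3, -17]
  [ 11,   8,  -2]
  [ -7, -18, -31]

A⁻¹ = (1/71) · adj(A):
A⁻¹ = 
  [-13/71,  -3/71, -17/71]
  [ 11/71,   8/71,  -2/71]
  [ -7/71, -18/71, -31/71]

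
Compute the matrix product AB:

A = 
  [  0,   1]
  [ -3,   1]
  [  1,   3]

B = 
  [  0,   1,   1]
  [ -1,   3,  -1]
A is 3×2 and B is 2×3, so AB is 3×3. Each entry is (row of A)·(column of B):
AB[1,1] = (0)(0) + (1)(-1) = -1
AB[1,2] = (0)(1) + (1)(3) = 3
AB[1,3] = (0)(1) + (1)(-1) = -1
AB[2,1] = (-3)(0) + (1)(-1) = -1
AB[2,2] = (-3)(1) + (1)(3) = 0
AB[2,3] = (-3)(1) + (1)(-1) = -4
AB[3,1] = (1)(0) + (3)(-1) = -3
AB[3,2] = (1)(1) + (3)(3) = 10
AB[3,3] = (1)(1) + (3)(-1) = -2

AB = 
  [ -1,   3,  -1]
  [ -1,   0,  -4]
  [ -3,  10,  -2]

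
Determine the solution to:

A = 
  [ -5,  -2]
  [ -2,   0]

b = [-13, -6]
Row reduce the augmented matrix [A|b]:
R2 → R2 - (2/5)·R1
REF = 
  [  -5,   -2,  -13]
  [   0,  4/5, -4/5]

Back-substitution:
x₂ = (-4/5) / (4/5) = -1
x₁ = (-13 - (-2)(-1)) / (-5) = 3

x = [3, -1]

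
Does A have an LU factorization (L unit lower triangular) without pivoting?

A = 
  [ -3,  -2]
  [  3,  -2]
Yes.
A[1,1] = -3 ≠ 0, so Gaussian elimination proceeds without a row swap: multiplier ℓ₂₁ = (3)/(-3) = -1, and U[2,2] = -2 - (-1)(-2) = -4.
L = 
  [  1,   0]
  [ -1,   1]
U = 
  [ -3,  -2]
  [  0,  -4]
Check row 2 of LU: [(-1)(-3), (-1)(-2) + (-4)] = [3, -2] = row 2 of A ✓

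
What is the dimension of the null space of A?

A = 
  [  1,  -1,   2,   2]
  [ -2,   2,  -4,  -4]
nullity(A) = 3

Row reduce:
R2 → R2 + (2)·R1
REF = 
  [  1,  -1,   2,   2]
  [  0,   0,   0,   0]
Pivot columns: 1 → 1 pivot.
rank(A) = 1, so nullity(A) = 4 - 1 = 3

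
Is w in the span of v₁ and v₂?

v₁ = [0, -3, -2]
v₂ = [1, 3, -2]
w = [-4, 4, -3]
No

Form the augmented matrix and row-reduce:
[v₁|v₂|w] = 
  [  0,   1,  -4]
  [ -3,   3,   4]
  [ -2,  -2,  -3]
Swap R1 ↔ R2
R3 → R3 - (2/3)·R1
R3 → R3 + (4)·R2
REF = 
  [   -3,     3,     4]
  [    0,     1,    -4]
  [    0,     0, -65/3]

Row 3 reads [0 0 | -65/3], i.e. 0 = -65/3, so the system is inconsistent and w ∉ span{v₁, v₂}.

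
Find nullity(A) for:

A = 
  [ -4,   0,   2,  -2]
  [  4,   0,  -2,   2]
nullity(A) = 3

Row reduce:
R2 → R2 + (1)·R1
REF = 
  [ -4,   0,   2,  -2]
  [  0,   0,   0,   0]
Pivot columns: 1 → 1 pivot.
rank(A) = 1, so nullity(A) = 4 - 1 = 3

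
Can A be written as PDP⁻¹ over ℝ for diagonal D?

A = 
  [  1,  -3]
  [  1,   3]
No

tr(A) = 4, det(A) = 6
Characteristic polynomial: λ² - tr(A)λ + det(A) = λ² - 4λ + 6
λ² - 4λ + 6 = 0  ⇒  λ = (4 ± √((-4)² - 4·(6)))/2 = (4 ± √(-8))/2
  = 2 + i√2,  2 - i√2
Eigenvalues: 2 + i√2, 2 - i√2  (≈ 2 + 1.414i, 2 - 1.414i)
Has complex eigenvalues (not diagonalizable over ℝ).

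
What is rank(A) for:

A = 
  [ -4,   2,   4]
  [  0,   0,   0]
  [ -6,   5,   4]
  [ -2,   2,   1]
rank(A) = 2

Row reduce:
R3 → R3 - (3/2)·R1
R4 → R4 - (1/2)·R1
Swap R2 ↔ R3
R4 → R4 - (1/2)·R2
REF = 
  [ -4,   2,   4]
  [  0,   2,  -2]
  [  0,   0,   0]
  [  0,   0,   0]
Pivot columns: 1, 2 → 2 pivots.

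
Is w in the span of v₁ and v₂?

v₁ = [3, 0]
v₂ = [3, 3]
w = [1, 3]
Yes

Form the augmented matrix and row-reduce:
[v₁|v₂|w] = 
  [  3,   3,   1]
  [  0,   3,   3]
(already in echelon form — no row operations needed)

No row of the form [0 0 | nonzero], so the system is consistent. Back-substitution gives c₁ = -2/3, c₂ = 1: w = (-2/3)·v₁ + (1)·v₂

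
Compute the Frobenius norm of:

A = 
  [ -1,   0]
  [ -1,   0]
||A||_F = 1.414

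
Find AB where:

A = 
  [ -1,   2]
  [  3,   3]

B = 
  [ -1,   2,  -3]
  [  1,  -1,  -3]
AB = 
  [  3,  -4,  -3]
  [  0,   3, -18]

A is 2×2 and B is 2×3, so AB is 2×3. Each entry is (row of A)·(column of B):
AB[1,1] = (-1)(-1) + (2)(1) = 3
AB[1,2] = (-1)(2) + (2)(-1) = -4
AB[1,3] = (-1)(-3) + (2)(-3) = -3
AB[2,1] = (3)(-1) + (3)(1) = 0
AB[2,2] = (3)(2) + (3)(-1) = 3
AB[2,3] = (3)(-3) + (3)(-3) = -18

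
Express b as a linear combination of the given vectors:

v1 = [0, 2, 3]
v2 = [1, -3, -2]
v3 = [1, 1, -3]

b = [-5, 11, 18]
c1 = 2, c2 = -3, c3 = -2

b = 2·v1 + -3·v2 + -2·v3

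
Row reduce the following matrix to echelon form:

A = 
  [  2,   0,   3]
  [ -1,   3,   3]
Row operations:
R2 → R2 + (1/2)·R1

Resulting echelon form:
REF = 
  [  2,   0,   3]
  [  0,   3, 9/2]

Rank = 2 (number of non-zero pivot rows).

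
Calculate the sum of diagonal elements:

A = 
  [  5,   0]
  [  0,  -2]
3

tr(A) = 5 + -2 = 3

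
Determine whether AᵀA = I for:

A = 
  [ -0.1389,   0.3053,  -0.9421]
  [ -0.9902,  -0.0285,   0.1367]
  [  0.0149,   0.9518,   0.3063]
Yes

AᵀA = 
  [  1,   0,   0.0001]
  [  0,   0.9999,   0]
  [  0.0001,   0,   1.0001]
≈ I (equal to I up to the 4-dp rounding of the entries)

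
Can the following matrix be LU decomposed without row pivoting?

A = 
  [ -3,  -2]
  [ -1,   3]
Yes.
A[1,1] = -3 ≠ 0, so Gaussian elimination proceeds without a row swap: multiplier ℓ₂₁ = (-1)/(-3) = 1/3, and U[2,2] = 3 - (1/3)(-2) = 11/3.
L = 
  [  1,   0]
  [1/3,   1]
U = 
  [  -3,   -2]
  [   0, 11/3]
Check row 2 of LU: [(1/3)(-3), (1/3)(-2) + (11/3)] = [-1, 3] = row 2 of A ✓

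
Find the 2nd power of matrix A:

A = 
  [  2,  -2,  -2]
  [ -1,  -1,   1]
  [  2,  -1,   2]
A² = A·A:
A²[1,1] = (2)(2) + (-2)(-1) + (-2)(2) = 2
A²[1,2] = (2)(-2) + (-2)(-1) + (-2)(-1) = 0
A²[1,3] = (2)(-2) + (-2)(1) + (-2)(2) = -10
A²[2,1] = (-1)(2) + (-1)(-1) + (1)(2) = 1
A²[2,2] = (-1)(-2) + (-1)(-1) + (1)(-1) = 2
A²[2,3] = (-1)(-2) + (-1)(1) + (1)(2) = 3
A²[3,1] = (2)(2) + (-1)(-1) + (2)(2) = 9
A²[3,2] = (2)(-2) + (-1)(-1) + (2)(-1) = -5
A²[3,3] = (2)(-2) + (-1)(1) + (2)(2) = -1
A² = 
  [  2,   0, -10]
  [  1,   2,   3]
  [  9,  -5,  -1]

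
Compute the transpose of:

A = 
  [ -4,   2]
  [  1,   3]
Aᵀ = 
  [ -4,   1]
  [  2,   3]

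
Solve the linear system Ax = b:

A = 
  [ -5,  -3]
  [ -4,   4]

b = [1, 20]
Row reduce the augmented matrix [A|b]:
R2 → R2 - (4/5)·R1
REF = 
  [  -5,   -3,    1]
  [   0, 32/5, 96/5]

Back-substitution:
x₂ = (96/5) / (32/5) = 3
x₁ = (1 - (-3)(3)) / (-5) = -2

x = [-2, 3]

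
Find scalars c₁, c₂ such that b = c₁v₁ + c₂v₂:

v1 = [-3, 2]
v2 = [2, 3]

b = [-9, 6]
c1 = 3, c2 = 0

b = 3·v1 + 0·v2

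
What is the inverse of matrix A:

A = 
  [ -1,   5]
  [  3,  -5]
det(A) = (-1)(-5) - (5)(3) = -10
For a 2×2 matrix, A⁻¹ = (1/det(A)) · [[d, -b], [-c, a]]
    = (-1/10) · [[-5, -5], [-3, -1]]

A⁻¹ = 
  [ 1/2,  1/2]
  [3/10, 1/10]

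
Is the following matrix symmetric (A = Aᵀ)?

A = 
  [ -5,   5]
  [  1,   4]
No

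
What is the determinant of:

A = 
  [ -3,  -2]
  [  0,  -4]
For a 2×2 matrix, det = ad - bc = (-3)(-4) - (-2)(0) = 12

det(A) = 12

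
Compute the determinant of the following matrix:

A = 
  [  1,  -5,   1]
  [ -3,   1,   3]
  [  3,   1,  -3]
Cofactor expansion along row 1:
det(A) = (1)·((1)(-3) - (3)(1)) - (-5)·((-3)(-3) - (3)(3)) + (1)·((-3)(1) - (1)(3))
  = (1)(-6) - (-5)(0) + (1)(-6)
  = -12

det(A) = -12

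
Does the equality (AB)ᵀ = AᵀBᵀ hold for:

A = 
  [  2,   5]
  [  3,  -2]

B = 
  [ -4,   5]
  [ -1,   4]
No

(AB)ᵀ = 
  [-13, -10]
  [ 30,   7]

AᵀBᵀ = 
  [  7,  10]
  [-30, -13]

The two matrices differ, so (AB)ᵀ ≠ AᵀBᵀ in general. The correct identity is (AB)ᵀ = BᵀAᵀ.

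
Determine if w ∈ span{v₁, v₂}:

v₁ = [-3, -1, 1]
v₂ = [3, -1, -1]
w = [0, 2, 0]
Yes

Form the augmented matrix and row-reduce:
[v₁|v₂|w] = 
  [ -3,   3,   0]
  [ -1,  -1,   2]
  [  1,  -1,   0]
R2 → R2 - (1/3)·R1
R3 → R3 + (1/3)·R1
REF = 
  [ -3,   3,   0]
  [  0,  -2,   2]
  [  0,   0,   0]

No row of the form [0 0 | nonzero], so the system is consistent. Back-substitution gives c₁ = -1, c₂ = -1: w = (-1)·v₁ + (-1)·v₂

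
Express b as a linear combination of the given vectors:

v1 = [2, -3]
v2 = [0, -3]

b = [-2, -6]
c1 = -1, c2 = 3

b = -1·v1 + 3·v2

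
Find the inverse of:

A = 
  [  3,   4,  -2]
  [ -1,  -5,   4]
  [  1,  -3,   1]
det(A) = (3)·((-5)(1) - (4)(-3)) - (4)·((-1)(1) - (4)(1)) + (-2)·((-1)(-3) - (-5)(1))
  = (3)(7) - (4)(-5) + (-2)(8)
  = 25
det(A) = 25 ≠ 0, so A is invertible.

Cofactors Cᵢⱼ = (-1)ⁱ⁺ʲ·Mᵢⱼ:
C = 
  [  7,   5,   8]
  [  2,   5,  13]
  [  6, -10, -11]

adj(A) = Cᵀ:
adj(A) = 
  [  7,   2,   6]
  [  5,   5, -10]
  [  8,  13, -11]

A⁻¹ = (1/25) · adj(A):
A⁻¹ = 
  [  7/25,   2/25,   6/25]
  [   1/5,    1/5,   -2/5]
  [  8/25,  13/25, -11/25]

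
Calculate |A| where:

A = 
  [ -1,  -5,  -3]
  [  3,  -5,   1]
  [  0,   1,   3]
52

Cofactor expansion along row 1:
det(A) = (-1)·((-5)(3) - (1)(1)) - (-5)·((3)(3) - (1)(0)) + (-3)·((3)(1) - (-5)(0))
  = (-1)(-16) - (-5)(9) + (-3)(3)
  = 52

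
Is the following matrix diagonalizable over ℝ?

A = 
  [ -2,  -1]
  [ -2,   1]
Yes

tr(A) = -1, det(A) = -4
Characteristic polynomial: λ² - tr(A)λ + det(A) = λ² + λ - 4
λ² + λ - 4 = 0  ⇒  λ = (-1 ± √((1)² - 4·(-4)))/2 = (-1 ± √(17))/2
  = (-1 + √17)/2,  (-1 - √17)/2
Eigenvalues: (-1 + √17)/2, (-1 - √17)/2  (≈ 1.562, -2.562)
The two irrational eigenvalues are distinct (simple), so each has alg. mult. = geom. mult. = 1.
Sum of geometric multiplicities equals n, so A has n independent eigenvectors.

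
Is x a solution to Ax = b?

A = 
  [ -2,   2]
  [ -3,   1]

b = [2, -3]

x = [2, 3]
Yes

Ax = [2, -3] = b ✓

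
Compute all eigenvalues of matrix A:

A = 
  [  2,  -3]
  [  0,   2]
tr(A) = 4, det(A) = 4
Characteristic polynomial: λ² - tr(A)λ + det(A) = λ² - 4λ + 4
λ² - 4λ + 4 = (λ - 2)²

λ = 2, 2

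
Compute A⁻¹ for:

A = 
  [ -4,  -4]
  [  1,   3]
det(A) = (-4)(3) - (-4)(1) = -8
For a 2×2 matrix, A⁻¹ = (1/det(A)) · [[d, -b], [-c, a]]
    = (-1/8) · [[3, 4], [-1, -4]]

A⁻¹ = 
  [-3/8, -1/2]
  [ 1/8,  1/2]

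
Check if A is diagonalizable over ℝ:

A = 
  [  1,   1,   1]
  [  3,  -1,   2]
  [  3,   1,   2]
Yes

Characteristic polynomial: det(λI - A) = λ³ - 2λ² - 9λ - 2
Testing integer divisors of the constant term: p(-2) = 0, so (λ + 2) is a factor:
p(λ) = (λ + 2)(λ² - 4λ - 1)
λ² - 4λ - 1 = 0  ⇒  λ = (4 ± √((-4)² - 4·(-1)))/2 = (4 ± √(20))/2
  = 2 + √5,  2 - √5
Eigenvalues: -2, 2 + √5, 2 - √5  (≈ -2, 4.236, -0.2361)
The two irrational eigenvalues are distinct (simple), so each has alg. mult. = geom. mult. = 1.
λ=-2: alg. mult. = 1, geom. mult. = 3 - rank(A - (-2)I) = 3 - 2 = 1
Sum of geometric multiplicities equals n, so A has n independent eigenvectors.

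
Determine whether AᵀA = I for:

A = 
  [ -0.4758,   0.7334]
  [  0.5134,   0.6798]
No

AᵀA = 
  [  0.4900,   0.0001]
  [  0.0001,   1]
≠ I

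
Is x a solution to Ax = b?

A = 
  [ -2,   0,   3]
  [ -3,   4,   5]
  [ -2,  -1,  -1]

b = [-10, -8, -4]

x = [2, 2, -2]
Yes

Ax = [-10, -8, -4] = b ✓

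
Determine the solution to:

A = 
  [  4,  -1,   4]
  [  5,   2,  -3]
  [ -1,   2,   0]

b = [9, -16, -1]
x = [-1, -1, 3]

Row reduce the augmented matrix [A|b]:
R2 → R2 - (5/4)·R1
R3 → R3 + (1/4)·R1
R3 → R3 - (7/13)·R2
REF = 
  [     4,     -1,      4,      9]
  [     0,   13/4,     -8, -109/4]
  [     0,      0,  69/13, 207/13]

Back-substitution:
x₃ = (207/13) / (69/13) = 3
x₂ = (-109/4 - (-8)(3)) / (13/4) = -1
x₁ = (9 - (-1)(-1) - (4)(3)) / 4 = -1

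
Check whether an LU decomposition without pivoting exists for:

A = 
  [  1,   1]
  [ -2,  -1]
Yes.
A[1,1] = 1 ≠ 0, so Gaussian elimination proceeds without a row swap: multiplier ℓ₂₁ = (-2)/(1) = -2, and U[2,2] = -1 - (-2)(1) = 1.
L = 
  [  1,   0]
  [ -2,   1]
U = 
  [  1,   1]
  [  0,   1]
Check row 2 of LU: [(-2)(1), (-2)(1) + 1] = [-2, -1] = row 2 of A ✓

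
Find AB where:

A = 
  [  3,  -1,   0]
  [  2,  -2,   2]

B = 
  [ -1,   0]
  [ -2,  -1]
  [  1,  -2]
A is 2×3 and B is 3×2, so AB is 2×2. Each entry is (row of A)·(column of B):
AB[1,1] = (3)(-1) + (-1)(-2) + (0)(1) = -1
AB[1,2] = (3)(0) + (-1)(-1) + (0)(-2) = 1
AB[2,1] = (2)(-1) + (-2)(-2) + (2)(1) = 4
AB[2,2] = (2)(0) + (-2)(-1) + (2)(-2) = -2

AB = 
  [ -1,   1]
  [  4,  -2]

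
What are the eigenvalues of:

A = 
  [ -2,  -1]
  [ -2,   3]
tr(A) = 1, det(A) = -8
Characteristic polynomial: λ² - tr(A)λ + det(A) = λ² - λ - 8
λ² - λ - 8 = 0  ⇒  λ = (1 ± √((-1)² - 4·(-8)))/2 = (1 ± √(33))/2
  = (1 + √33)/2,  (1 - √33)/2

λ = (1 + √33)/2, (1 - √33)/2  (≈ 3.372, -2.372)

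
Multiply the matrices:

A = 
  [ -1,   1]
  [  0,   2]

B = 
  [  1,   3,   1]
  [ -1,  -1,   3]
AB = 
  [ -2,  -4,   2]
  [ -2,  -2,   6]

A is 2×2 and B is 2×3, so AB is 2×3. Each entry is (row of A)·(column of B):
AB[1,1] = (-1)(1) + (1)(-1) = -2
AB[1,2] = (-1)(3) + (1)(-1) = -4
AB[1,3] = (-1)(1) + (1)(3) = 2
AB[2,1] = (0)(1) + (2)(-1) = -2
AB[2,2] = (0)(3) + (2)(-1) = -2
AB[2,3] = (0)(1) + (2)(3) = 6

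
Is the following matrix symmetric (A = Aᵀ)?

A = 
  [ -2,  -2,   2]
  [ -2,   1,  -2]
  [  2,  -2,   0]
Yes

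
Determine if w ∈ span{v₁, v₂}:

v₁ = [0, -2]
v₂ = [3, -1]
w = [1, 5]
Yes

Form the augmented matrix and row-reduce:
[v₁|v₂|w] = 
  [  0,   3,   1]
  [ -2,  -1,   5]
Swap R1 ↔ R2
REF = 
  [ -2,  -1,   5]
  [  0,   3,   1]

No row of the form [0 0 | nonzero], so the system is consistent. Back-substitution gives c₁ = -8/3, c₂ = 1/3: w = (-8/3)·v₁ + (1/3)·v₂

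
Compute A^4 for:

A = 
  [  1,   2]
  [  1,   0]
A^4 = 
  [ 11,  10]
  [  5,   6]

A² = A·A:
A²[1,1] = (1)(1) + (2)(1) = 3
A²[1,2] = (1)(2) + (2)(0) = 2
A²[2,1] = (1)(1) + (0)(1) = 1
A²[2,2] = (1)(2) + (0)(0) = 2
A² = 
  [  3,   2]
  [  1,   2]

A^3 = A^2·A:
A^3[1,1] = (3)(1) + (2)(1) = 5
A^3[1,2] = (3)(2) + (2)(0) = 6
A^3[2,1] = (1)(1) + (2)(1) = 3
A^3[2,2] = (1)(2) + (2)(0) = 2
A^3 = 
  [  5,   6]
  [  3,   2]

A^4 = A^3·A:
A^4[1,1] = (5)(1) + (6)(1) = 11
A^4[1,2] = (5)(2) + (6)(0) = 10
A^4[2,1] = (3)(1) + (2)(1) = 5
A^4[2,2] = (3)(2) + (2)(0) = 6
A^4 = 
  [ 11,  10]
  [  5,   6]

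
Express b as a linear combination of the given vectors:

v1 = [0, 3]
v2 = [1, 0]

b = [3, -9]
c1 = -3, c2 = 3

b = -3·v1 + 3·v2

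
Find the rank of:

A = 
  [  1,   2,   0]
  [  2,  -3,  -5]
rank(A) = 2

Row reduce:
R2 → R2 - (2)·R1
REF = 
  [  1,   2,   0]
  [  0,  -7,  -5]
Pivot columns: 1, 2 → 2 pivots.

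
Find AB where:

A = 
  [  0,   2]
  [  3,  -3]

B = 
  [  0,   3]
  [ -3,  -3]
A is 2×2 and B is 2×2, so AB is 2×2. Each entry is (row of A)·(column of B):
AB[1,1] = (0)(0) + (2)(-3) = -6
AB[1,2] = (0)(3) + (2)(-3) = -6
AB[2,1] = (3)(0) + (-3)(-3) = 9
AB[2,2] = (3)(3) + (-3)(-3) = 18

AB = 
  [ -6,  -6]
  [  9,  18]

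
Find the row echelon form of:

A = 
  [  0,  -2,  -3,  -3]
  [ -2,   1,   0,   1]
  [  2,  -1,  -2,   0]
Row operations:
Swap R1 ↔ R2
R3 → R3 + (1)·R1

Resulting echelon form:
REF = 
  [ -2,   1,   0,   1]
  [  0,  -2,  -3,  -3]
  [  0,   0,  -2,   1]

Rank = 3 (number of non-zero pivot rows).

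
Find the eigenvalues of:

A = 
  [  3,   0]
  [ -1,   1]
λ = 3, 1

tr(A) = 4, det(A) = 3
Characteristic polynomial: λ² - tr(A)λ + det(A) = λ² - 4λ + 3
λ² - 4λ + 3 = (λ - 1)(λ - 3)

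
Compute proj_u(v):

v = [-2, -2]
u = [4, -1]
proj_u(v) = [-24/17, 6/17]

v·u = (-2)(4) + (-2)(-1) = -6
u·u = (4)² + (-1)² = 17
proj_u(v) = (v·u / u·u) × u = (-6/17) × u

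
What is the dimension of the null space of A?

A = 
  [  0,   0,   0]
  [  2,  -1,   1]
nullity(A) = 2

Row reduce:
Swap R1 ↔ R2
REF = 
  [  2,  -1,   1]
  [  0,   0,   0]
Pivot columns: 1 → 1 pivot.
rank(A) = 1, so nullity(A) = 3 - 1 = 2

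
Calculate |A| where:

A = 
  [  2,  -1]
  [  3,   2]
For a 2×2 matrix, det = ad - bc = (2)(2) - (-1)(3) = 7

det(A) = 7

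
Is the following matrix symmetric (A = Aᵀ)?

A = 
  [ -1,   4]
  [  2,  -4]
No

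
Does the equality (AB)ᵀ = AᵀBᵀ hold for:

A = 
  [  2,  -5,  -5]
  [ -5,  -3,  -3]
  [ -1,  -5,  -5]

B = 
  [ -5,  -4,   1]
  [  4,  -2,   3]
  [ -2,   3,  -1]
No

(AB)ᵀ = 
  [-20,  19,  -5]
  [-13,  17,  -1]
  [ -8, -11, -11]

AᵀBᵀ = 
  [  9,  15, -18]
  [ 32, -29,   6]
  [ 32, -29,   6]

The two matrices differ, so (AB)ᵀ ≠ AᵀBᵀ in general. The correct identity is (AB)ᵀ = BᵀAᵀ.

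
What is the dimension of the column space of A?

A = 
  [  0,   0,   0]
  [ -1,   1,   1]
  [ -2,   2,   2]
Row reduce:
Swap R1 ↔ R2
R3 → R3 - (2)·R1
REF = 
  [ -1,   1,   1]
  [  0,   0,   0]
  [  0,   0,   0]
Pivot columns: 1 → 1 pivot.
dim(Col(A)) = number of pivot columns = 1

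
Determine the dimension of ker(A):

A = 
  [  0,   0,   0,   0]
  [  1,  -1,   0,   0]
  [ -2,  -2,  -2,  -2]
nullity(A) = 2

Row reduce:
Swap R1 ↔ R2
R3 → R3 + (2)·R1
Swap R2 ↔ R3
REF = 
  [  1,  -1,   0,   0]
  [  0,  -4,  -2,  -2]
  [  0,   0,   0,   0]
Pivot columns: 1, 2 → 2 pivots.
rank(A) = 2, so nullity(A) = 4 - 2 = 2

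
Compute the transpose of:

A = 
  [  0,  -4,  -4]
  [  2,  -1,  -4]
Aᵀ = 
  [  0,   2]
  [ -4,  -1]
  [ -4,  -4]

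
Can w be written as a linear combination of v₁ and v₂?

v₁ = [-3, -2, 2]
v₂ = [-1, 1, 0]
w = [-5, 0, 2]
Yes

Form the augmented matrix and row-reduce:
[v₁|v₂|w] = 
  [ -3,  -1,  -5]
  [ -2,   1,   0]
  [  2,   0,   2]
R2 → R2 - (2/3)·R1
R3 → R3 + (2/3)·R1
R3 → R3 + (2/5)·R2
REF = 
  [  -3,   -1,   -5]
  [   0,  5/3, 10/3]
  [   0,    0,    0]

No row of the form [0 0 | nonzero], so the system is consistent. Back-substitution gives c₁ = 1, c₂ = 2: w = (1)·v₁ + (2)·v₂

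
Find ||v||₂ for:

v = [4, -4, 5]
7.55

||v||₂ = √((4)² + (-4)² + (5)²) = √57 = 7.55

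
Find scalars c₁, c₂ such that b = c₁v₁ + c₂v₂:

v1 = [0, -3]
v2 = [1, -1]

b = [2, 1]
c1 = -1, c2 = 2

b = -1·v1 + 2·v2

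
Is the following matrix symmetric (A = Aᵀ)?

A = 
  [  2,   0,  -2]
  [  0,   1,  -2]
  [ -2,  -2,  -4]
Yes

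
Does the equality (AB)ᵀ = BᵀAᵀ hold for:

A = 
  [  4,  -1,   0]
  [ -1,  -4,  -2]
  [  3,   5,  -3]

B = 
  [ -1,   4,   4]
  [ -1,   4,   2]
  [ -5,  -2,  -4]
Yes

(AB)ᵀ = 
  [ -3,  15,   7]
  [ 12, -16,  38]
  [ 14,  -4,  34]

BᵀAᵀ = 
  [ -3,  15,   7]
  [ 12, -16,  38]
  [ 14,  -4,  34]

Both sides are equal — this is the standard identity (AB)ᵀ = BᵀAᵀ, which holds for all A, B.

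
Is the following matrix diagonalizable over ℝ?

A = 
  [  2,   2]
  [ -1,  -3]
Yes

tr(A) = -1, det(A) = -4
Characteristic polynomial: λ² - tr(A)λ + det(A) = λ² + λ - 4
λ² + λ - 4 = 0  ⇒  λ = (-1 ± √((1)² - 4·(-4)))/2 = (-1 ± √(17))/2
  = (-1 + √17)/2,  (-1 - √17)/2
Eigenvalues: (-1 + √17)/2, (-1 - √17)/2  (≈ 1.562, -2.562)
The two irrational eigenvalues are distinct (simple), so each has alg. mult. = geom. mult. = 1.
Sum of geometric multiplicities equals n, so A has n independent eigenvectors.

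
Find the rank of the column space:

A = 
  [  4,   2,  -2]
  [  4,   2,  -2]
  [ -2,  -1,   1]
dim(Col(A)) = 1

Row reduce:
R2 → R2 - (1)·R1
R3 → R3 + (1/2)·R1
REF = 
  [  4,   2,  -2]
  [  0,   0,   0]
  [  0,   0,   0]
Pivot columns: 1 → 1 pivot.
dim(Col(A)) = number of pivot columns = 1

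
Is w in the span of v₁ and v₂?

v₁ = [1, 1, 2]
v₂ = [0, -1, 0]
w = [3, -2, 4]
No

Form the augmented matrix and row-reduce:
[v₁|v₂|w] = 
  [  1,   0,   3]
  [  1,  -1,  -2]
  [  2,   0,   4]
R2 → R2 - (1)·R1
R3 → R3 - (2)·R1
REF = 
  [  1,   0,   3]
  [  0,  -1,  -5]
  [  0,   0,  -2]

Row 3 reads [0 0 | -2], i.e. 0 = -2, so the system is inconsistent and w ∉ span{v₁, v₂}.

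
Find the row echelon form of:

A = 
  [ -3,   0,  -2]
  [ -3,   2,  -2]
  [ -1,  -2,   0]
Row operations:
R2 → R2 - (1)·R1
R3 → R3 - (1/3)·R1
R3 → R3 + (1)·R2

Resulting echelon form:
REF = 
  [ -3,   0,  -2]
  [  0,   2,   0]
  [  0,   0, 2/3]

Rank = 3 (number of non-zero pivot rows).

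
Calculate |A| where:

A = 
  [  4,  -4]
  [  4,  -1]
For a 2×2 matrix, det = ad - bc = (4)(-1) - (-4)(4) = 12

det(A) = 12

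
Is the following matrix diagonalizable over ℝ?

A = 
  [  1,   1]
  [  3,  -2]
Yes

tr(A) = -1, det(A) = -5
Characteristic polynomial: λ² - tr(A)λ + det(A) = λ² + λ - 5
λ² + λ - 5 = 0  ⇒  λ = (-1 ± √((1)² - 4·(-5)))/2 = (-1 ± √(21))/2
  = (-1 + √21)/2,  (-1 - √21)/2
Eigenvalues: (-1 + √21)/2, (-1 - √21)/2  (≈ 1.791, -2.791)
The two irrational eigenvalues are distinct (simple), so each has alg. mult. = geom. mult. = 1.
Sum of geometric multiplicities equals n, so A has n independent eigenvectors.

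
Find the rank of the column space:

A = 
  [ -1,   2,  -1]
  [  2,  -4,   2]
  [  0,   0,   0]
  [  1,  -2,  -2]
Row reduce:
R2 → R2 + (2)·R1
R4 → R4 + (1)·R1
Swap R2 ↔ R4
REF = 
  [ -1,   2,  -1]
  [  0,   0,  -3]
  [  0,   0,   0]
  [  0,   0,   0]
Pivot columns: 1, 3 → 2 pivots.
dim(Col(A)) = number of pivot columns = 2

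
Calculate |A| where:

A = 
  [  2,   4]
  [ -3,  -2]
8

For a 2×2 matrix, det = ad - bc = (2)(-2) - (4)(-3) = 8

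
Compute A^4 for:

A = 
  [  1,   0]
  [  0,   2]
A² = A·A:
A²[1,1] = (1)(1) + (0)(0) = 1
A²[1,2] = (1)(0) + (0)(2) = 0
A²[2,1] = (0)(1) + (2)(0) = 0
A²[2,2] = (0)(0) + (2)(2) = 4
A² = 
  [  1,   0]
  [  0,   4]

A^3 = A^2·A:
A^3[1,1] = (1)(1) + (0)(0) = 1
A^3[1,2] = (1)(0) + (0)(2) = 0
A^3[2,1] = (0)(1) + (4)(0) = 0
A^3[2,2] = (0)(0) + (4)(2) = 8
A^3 = 
  [  1,   0]
  [  0,   8]

A^4 = A^3·A:
A^4[1,1] = (1)(1) + (0)(0) = 1
A^4[1,2] = (1)(0) + (0)(2) = 0
A^4[2,1] = (0)(1) + (8)(0) = 0
A^4[2,2] = (0)(0) + (8)(2) = 16
A^4 = 
  [  1,   0]
  [  0,  16]

Therefore
A^4 = 
  [  1,   0]
  [  0,  16]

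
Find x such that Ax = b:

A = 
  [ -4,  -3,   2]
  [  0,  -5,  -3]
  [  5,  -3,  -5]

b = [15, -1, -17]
Row reduce the augmented matrix [A|b]:
R3 → R3 + (5/4)·R1
R3 → R3 - (27/20)·R2
REF = 
  [   -4,    -3,     2,    15]
  [    0,    -5,    -3,    -1]
  [    0,     0, 31/20, 31/10]

Back-substitution:
x₃ = (31/10) / (31/20) = 2
x₂ = (-1 - (-3)(2)) / (-5) = -1
x₁ = (15 - (-3)(-1) - (2)(2)) / (-4) = -2

x = [-2, -1, 2]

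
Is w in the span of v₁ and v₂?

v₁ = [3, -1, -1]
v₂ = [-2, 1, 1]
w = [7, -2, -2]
Yes

Form the augmented matrix and row-reduce:
[v₁|v₂|w] = 
  [  3,  -2,   7]
  [ -1,   1,  -2]
  [ -1,   1,  -2]
R2 → R2 + (1/3)·R1
R3 → R3 + (1/3)·R1
R3 → R3 - (1)·R2
REF = 
  [  3,  -2,   7]
  [  0, 1/3, 1/3]
  [  0,   0,   0]

No row of the form [0 0 | nonzero], so the system is consistent. Back-substitution gives c₁ = 3, c₂ = 1: w = (3)·v₁ + (1)·v₂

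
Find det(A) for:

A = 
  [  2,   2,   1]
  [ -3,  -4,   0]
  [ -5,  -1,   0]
-17

Cofactor expansion along row 1:
det(A) = (2)·((-4)(0) - (0)(-1)) - (2)·((-3)(0) - (0)(-5)) + (1)·((-3)(-1) - (-4)(-5))
  = (2)(0) - (2)(0) + (1)(-17)
  = -17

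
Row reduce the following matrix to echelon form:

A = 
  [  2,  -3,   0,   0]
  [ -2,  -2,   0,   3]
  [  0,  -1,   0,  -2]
Row operations:
R2 → R2 + (1)·R1
R3 → R3 - (1/5)·R2

Resulting echelon form:
REF = 
  [    2,    -3,     0,     0]
  [    0,    -5,     0,     3]
  [    0,     0,     0, -13/5]

Rank = 3 (number of non-zero pivot rows).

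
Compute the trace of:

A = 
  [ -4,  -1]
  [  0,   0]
-4

tr(A) = -4 + 0 = -4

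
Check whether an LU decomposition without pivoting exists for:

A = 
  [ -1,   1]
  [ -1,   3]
Yes.
A[1,1] = -1 ≠ 0, so Gaussian elimination proceeds without a row swap: multiplier ℓ₂₁ = (-1)/(-1) = 1, and U[2,2] = 3 - (1)(1) = 2.
L = 
  [  1,   0]
  [  1,   1]
U = 
  [ -1,   1]
  [  0,   2]
Check row 2 of LU: [(1)(-1), (1)(1) + 2] = [-1, 3] = row 2 of A ✓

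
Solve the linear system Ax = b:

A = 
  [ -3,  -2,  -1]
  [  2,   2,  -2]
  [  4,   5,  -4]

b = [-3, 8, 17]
Row reduce the augmented matrix [A|b]:
R2 → R2 + (2/3)·R1
R3 → R3 + (4/3)·R1
R3 → R3 - (7/2)·R2
REF = 
  [  -3,   -2,   -1,   -3]
  [   0,  2/3, -8/3,    6]
  [   0,    0,    4,   -8]

Back-substitution:
x₃ = (-8) / 4 = -2
x₂ = (6 - (-8/3)(-2)) / (2/3) = 1
x₁ = (-3 - (-2)(1) - (-1)(-2)) / (-3) = 1

x = [1, 1, -2]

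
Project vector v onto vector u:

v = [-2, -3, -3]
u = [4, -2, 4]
proj_u(v) = [-14/9, 7/9, -14/9]

v·u = (-2)(4) + (-3)(-2) + (-3)(4) = -14
u·u = (4)² + (-2)² + (4)² = 36
proj_u(v) = (v·u / u·u) × u = (-14/36) × u = (-7/18) × u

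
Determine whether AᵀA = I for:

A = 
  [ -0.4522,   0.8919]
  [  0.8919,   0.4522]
Yes

AᵀA = 
  [  1,   0]
  [  0,   1]
≈ I (equal to I up to the 4-dp rounding of the entries)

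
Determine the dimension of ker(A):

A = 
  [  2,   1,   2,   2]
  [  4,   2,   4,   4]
nullity(A) = 3

Row reduce:
R2 → R2 - (2)·R1
REF = 
  [  2,   1,   2,   2]
  [  0,   0,   0,   0]
Pivot columns: 1 → 1 pivot.
rank(A) = 1, so nullity(A) = 4 - 1 = 3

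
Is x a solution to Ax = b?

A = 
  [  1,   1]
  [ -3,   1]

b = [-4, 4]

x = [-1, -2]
No

Ax = [-3, 1] ≠ b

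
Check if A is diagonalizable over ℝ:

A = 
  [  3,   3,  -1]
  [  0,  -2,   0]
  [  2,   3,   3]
No

Characteristic polynomial: det(λI - A) = λ³ - 4λ² - λ + 22
Testing integer divisors of the constant term: p(-2) = 0, so (λ + 2) is a factor:
p(λ) = (λ + 2)(λ² - 6λ + 11)
λ² - 6λ + 11 = 0  ⇒  λ = (6 ± √((-6)² - 4·(11)))/2 = (6 ± √(-8))/2
  = 3 + i√2,  3 - i√2
Eigenvalues: -2, 3 + i√2, 3 - i√2  (≈ -2, 3 + 1.414i, 3 - 1.414i)
Has complex eigenvalues (not diagonalizable over ℝ).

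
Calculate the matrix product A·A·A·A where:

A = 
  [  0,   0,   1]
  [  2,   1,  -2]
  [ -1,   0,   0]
A^4 = 
  [  1,   0,   0]
  [  0,   1,   0]
  [  0,   0,   1]

A² = A·A:
A²[1,1] = (0)(0) + (0)(2) + (1)(-1) = -1
A²[1,2] = (0)(0) + (0)(1) + (1)(0) = 0
A²[1,3] = (0)(1) + (0)(-2) + (1)(0) = 0
A²[2,1] = (2)(0) + (1)(2) + (-2)(-1) = 4
A²[2,2] = (2)(0) + (1)(1) + (-2)(0) = 1
A²[2,3] = (2)(1) + (1)(-2) + (-2)(0) = 0
A²[3,1] = (-1)(0) + (0)(2) + (0)(-1) = 0
A²[3,2] = (-1)(0) + (0)(1) + (0)(0) = 0
A²[3,3] = (-1)(1) + (0)(-2) + (0)(0) = -1
A² = 
  [ -1,   0,   0]
  [  4,   1,   0]
  [  0,   0,  -1]

A^3 = A^2·A:
A^3[1,1] = (-1)(0) + (0)(2) + (0)(-1) = 0
A^3[1,2] = (-1)(0) + (0)(1) + (0)(0) = 0
A^3[1,3] = (-1)(1) + (0)(-2) + (0)(0) = -1
A^3[2,1] = (4)(0) + (1)(2) + (0)(-1) = 2
A^3[2,2] = (4)(0) + (1)(1) + (0)(0) = 1
A^3[2,3] = (4)(1) + (1)(-2) + (0)(0) = 2
A^3[3,1] = (0)(0) + (0)(2) + (-1)(-1) = 1
A^3[3,2] = (0)(0) + (0)(1) + (-1)(0) = 0
A^3[3,3] = (0)(1) + (0)(-2) + (-1)(0) = 0
A^3 = 
  [  0,   0,  -1]
  [  2,   1,   2]
  [  1,   0,   0]

A^4 = A^3·A:
A^4[1,1] = (0)(0) + (0)(2) + (-1)(-1) = 1
A^4[1,2] = (0)(0) + (0)(1) + (-1)(0) = 0
A^4[1,3] = (0)(1) + (0)(-2) + (-1)(0) = 0
A^4[2,1] = (2)(0) + (1)(2) + (2)(-1) = 0
A^4[2,2] = (2)(0) + (1)(1) + (2)(0) = 1
A^4[2,3] = (2)(1) + (1)(-2) + (2)(0) = 0
A^4[3,1] = (1)(0) + (0)(2) + (0)(-1) = 0
A^4[3,2] = (1)(0) + (0)(1) + (0)(0) = 0
A^4[3,3] = (1)(1) + (0)(-2) + (0)(0) = 1
A^4 = 
  [  1,   0,   0]
  [  0,   1,   0]
  [  0,   0,   1]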